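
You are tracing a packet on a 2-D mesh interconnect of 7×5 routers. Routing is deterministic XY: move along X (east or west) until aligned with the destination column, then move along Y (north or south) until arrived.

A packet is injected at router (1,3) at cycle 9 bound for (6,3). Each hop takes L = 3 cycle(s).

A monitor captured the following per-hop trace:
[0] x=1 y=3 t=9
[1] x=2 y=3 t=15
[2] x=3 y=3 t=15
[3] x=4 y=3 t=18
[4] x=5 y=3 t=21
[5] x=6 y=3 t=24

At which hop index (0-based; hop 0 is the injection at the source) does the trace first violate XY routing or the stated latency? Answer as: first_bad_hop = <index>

  1: Δx=+1 Δy=+0 Δt=6 [BAD: Δcyc=6≠L]

first_bad_hop = 1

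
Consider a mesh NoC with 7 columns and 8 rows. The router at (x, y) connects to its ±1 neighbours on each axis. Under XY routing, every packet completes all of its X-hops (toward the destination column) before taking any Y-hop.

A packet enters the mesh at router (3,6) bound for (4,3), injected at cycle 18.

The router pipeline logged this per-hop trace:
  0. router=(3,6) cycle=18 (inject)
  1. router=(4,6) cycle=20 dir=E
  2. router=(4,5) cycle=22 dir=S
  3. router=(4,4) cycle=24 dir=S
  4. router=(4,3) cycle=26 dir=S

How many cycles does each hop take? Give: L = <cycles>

L = 2

cyc[1] − cyc[0] = 20 − 18 = 2.
Per-hop latency L = Δcyc = 2.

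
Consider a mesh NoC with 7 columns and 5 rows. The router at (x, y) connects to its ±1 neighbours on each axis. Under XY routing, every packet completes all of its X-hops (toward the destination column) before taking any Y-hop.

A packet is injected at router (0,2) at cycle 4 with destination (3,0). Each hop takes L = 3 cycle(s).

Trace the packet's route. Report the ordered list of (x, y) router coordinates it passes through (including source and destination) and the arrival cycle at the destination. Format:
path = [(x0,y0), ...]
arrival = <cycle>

hop 0: (0,2) @ cyc 4
hop 1: (1,2) @ cyc 7  [E]
hop 2: (2,2) @ cyc 10  [E]
hop 3: (3,2) @ cyc 13  [E]
hop 4: (3,1) @ cyc 16  [S]
hop 5: (3,0) @ cyc 19  [S]

path = [(0,2), (1,2), (2,2), (3,2), (3,1), (3,0)]
arrival = 19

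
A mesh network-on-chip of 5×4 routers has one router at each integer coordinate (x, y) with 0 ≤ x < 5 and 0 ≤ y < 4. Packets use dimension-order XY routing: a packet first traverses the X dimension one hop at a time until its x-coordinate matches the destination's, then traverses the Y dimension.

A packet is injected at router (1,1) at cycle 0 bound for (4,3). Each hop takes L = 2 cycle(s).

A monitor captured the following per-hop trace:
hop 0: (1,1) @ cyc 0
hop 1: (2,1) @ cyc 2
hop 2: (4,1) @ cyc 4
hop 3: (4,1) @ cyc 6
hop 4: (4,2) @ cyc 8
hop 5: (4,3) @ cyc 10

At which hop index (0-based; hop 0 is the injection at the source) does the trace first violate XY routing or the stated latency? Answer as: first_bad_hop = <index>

first_bad_hop = 2

hop 1: step (+1,+0), +2 cyc — ok
hop 2: step (+2,+0), +2 cyc — BAD: non-unit step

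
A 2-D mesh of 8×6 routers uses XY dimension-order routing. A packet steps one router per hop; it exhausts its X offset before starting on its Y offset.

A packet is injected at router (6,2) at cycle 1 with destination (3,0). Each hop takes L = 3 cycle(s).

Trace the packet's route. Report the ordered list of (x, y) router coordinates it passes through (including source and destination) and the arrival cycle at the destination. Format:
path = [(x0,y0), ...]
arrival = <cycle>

path = [(6,2), (5,2), (4,2), (3,2), (3,1), (3,0)]
arrival = 16

[0] x=6 y=2 t=1
[1] x=5 y=2 t=4 →W
[2] x=4 y=2 t=7 →W
[3] x=3 y=2 t=10 →W
[4] x=3 y=1 t=13 →S
[5] x=3 y=0 t=16 →S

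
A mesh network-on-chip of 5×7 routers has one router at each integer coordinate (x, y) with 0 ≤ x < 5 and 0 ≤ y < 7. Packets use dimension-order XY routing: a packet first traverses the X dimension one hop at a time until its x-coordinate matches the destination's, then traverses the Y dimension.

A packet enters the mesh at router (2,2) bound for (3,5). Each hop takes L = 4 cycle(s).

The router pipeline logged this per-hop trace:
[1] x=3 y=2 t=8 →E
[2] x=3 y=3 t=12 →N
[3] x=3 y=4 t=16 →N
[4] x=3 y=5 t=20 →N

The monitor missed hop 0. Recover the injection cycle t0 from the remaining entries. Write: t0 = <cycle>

t0 = 4

cyc[1] = 8 and cyc[k] = t0 + k·L for every k.
Therefore t0 = 8 − L = 4.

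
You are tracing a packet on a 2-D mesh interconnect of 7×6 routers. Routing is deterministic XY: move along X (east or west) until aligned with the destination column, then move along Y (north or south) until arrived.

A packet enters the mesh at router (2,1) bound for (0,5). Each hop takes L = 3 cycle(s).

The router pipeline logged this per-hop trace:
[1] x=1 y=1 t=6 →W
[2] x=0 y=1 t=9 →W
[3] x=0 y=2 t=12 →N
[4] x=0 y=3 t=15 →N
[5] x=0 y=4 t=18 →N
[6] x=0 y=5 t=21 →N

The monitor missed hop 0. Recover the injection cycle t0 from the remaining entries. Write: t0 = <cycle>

Hop 1 reached at cycle 6; hop k is at t0 + k·L.
Subtract one hop: t0 = 6 − 3 = 3.

t0 = 3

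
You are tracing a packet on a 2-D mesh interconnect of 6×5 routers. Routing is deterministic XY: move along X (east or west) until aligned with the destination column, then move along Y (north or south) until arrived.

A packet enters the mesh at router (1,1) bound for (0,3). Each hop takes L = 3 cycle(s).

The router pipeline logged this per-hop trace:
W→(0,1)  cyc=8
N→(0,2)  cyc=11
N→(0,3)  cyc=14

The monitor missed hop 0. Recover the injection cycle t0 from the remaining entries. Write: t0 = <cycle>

cyc[1] = 8 and cyc[k] = t0 + k·L for every k.
t0 = cyc[1] − L = 8 − 3 = 5.

t0 = 5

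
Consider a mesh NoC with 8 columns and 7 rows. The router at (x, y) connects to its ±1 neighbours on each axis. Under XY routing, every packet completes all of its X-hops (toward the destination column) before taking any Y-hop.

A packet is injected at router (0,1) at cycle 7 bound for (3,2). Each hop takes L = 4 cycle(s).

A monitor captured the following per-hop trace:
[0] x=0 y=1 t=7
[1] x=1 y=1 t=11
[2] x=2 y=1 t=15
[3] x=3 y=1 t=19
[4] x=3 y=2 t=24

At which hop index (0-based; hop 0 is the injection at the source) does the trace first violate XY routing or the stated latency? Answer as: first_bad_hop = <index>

[1] (+1,+0) / 4c ⇒ ok
[2] (+1,+0) / 4c ⇒ ok
[3] (+1,+0) / 4c ⇒ ok
[4] (+0,+1) / 5c ⇒ BAD: Δcyc=5≠L

first_bad_hop = 4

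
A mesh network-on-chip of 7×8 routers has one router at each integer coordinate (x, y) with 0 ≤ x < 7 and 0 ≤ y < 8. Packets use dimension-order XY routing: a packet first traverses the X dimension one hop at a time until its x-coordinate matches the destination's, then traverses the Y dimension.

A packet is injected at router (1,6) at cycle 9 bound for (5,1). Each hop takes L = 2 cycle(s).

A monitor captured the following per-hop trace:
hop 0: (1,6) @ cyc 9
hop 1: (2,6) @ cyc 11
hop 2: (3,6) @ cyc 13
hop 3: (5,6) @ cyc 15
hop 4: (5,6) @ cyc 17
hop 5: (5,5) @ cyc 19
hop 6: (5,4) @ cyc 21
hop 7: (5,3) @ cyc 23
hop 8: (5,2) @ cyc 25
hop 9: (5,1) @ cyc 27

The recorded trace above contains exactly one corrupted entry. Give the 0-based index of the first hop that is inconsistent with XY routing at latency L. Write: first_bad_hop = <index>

first_bad_hop = 3

hop 1: step (+1,+0), +2 cyc — ok
hop 2: step (+1,+0), +2 cyc — ok
hop 3: step (+2,+0), +2 cyc — BAD: non-unit step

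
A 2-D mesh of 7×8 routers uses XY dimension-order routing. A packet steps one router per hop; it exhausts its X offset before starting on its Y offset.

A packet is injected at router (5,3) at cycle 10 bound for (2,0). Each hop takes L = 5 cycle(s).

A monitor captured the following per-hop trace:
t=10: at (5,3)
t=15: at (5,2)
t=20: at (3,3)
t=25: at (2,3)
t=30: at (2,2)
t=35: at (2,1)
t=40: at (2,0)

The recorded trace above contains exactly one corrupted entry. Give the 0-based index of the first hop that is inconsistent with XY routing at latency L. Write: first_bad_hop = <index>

first_bad_hop = 1

hop 1: step (+0,-1), +5 cyc — BAD: Y-move but x=5≠2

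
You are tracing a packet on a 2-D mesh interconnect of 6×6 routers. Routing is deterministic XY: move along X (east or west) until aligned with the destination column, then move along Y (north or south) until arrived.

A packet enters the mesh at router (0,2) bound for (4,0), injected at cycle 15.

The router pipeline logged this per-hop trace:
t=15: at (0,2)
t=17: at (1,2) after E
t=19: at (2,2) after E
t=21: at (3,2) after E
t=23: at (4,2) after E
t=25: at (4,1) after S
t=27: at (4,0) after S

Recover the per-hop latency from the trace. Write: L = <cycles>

L = 2

Δcyc across hop 0→1: 17 − 15 = 2.
One hop costs L cycles, so L = 2.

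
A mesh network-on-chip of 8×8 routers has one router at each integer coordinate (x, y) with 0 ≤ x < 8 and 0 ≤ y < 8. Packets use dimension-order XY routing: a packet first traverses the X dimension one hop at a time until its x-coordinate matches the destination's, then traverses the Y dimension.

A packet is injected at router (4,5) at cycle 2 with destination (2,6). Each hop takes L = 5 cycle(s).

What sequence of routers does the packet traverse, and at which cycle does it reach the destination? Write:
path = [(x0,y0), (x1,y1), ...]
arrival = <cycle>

path = [(4,5), (3,5), (2,5), (2,6)]
arrival = 17

  0. router=(4,5) cycle=2 (inject)
  1. router=(3,5) cycle=7 dir=W
  2. router=(2,5) cycle=12 dir=W
  3. router=(2,6) cycle=17 dir=N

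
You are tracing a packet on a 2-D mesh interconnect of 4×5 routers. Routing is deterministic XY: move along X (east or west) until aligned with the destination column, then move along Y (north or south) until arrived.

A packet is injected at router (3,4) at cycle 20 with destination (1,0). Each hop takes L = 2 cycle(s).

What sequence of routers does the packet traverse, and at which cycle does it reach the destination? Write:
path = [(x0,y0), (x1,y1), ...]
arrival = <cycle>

hop 0: (3,4) @ cyc 20
hop 1: (2,4) @ cyc 22  [W]
hop 2: (1,4) @ cyc 24  [W]
hop 3: (1,3) @ cyc 26  [S]
hop 4: (1,2) @ cyc 28  [S]
hop 5: (1,1) @ cyc 30  [S]
hop 6: (1,0) @ cyc 32  [S]

path = [(3,4), (2,4), (1,4), (1,3), (1,2), (1,1), (1,0)]
arrival = 32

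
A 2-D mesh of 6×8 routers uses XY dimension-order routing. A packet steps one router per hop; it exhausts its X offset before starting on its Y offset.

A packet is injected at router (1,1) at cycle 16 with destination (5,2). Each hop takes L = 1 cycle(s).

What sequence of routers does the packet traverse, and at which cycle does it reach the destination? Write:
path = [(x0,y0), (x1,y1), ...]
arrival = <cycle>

#0 — 1,1 | c16
#1 — 2,1 | c17 | E
#2 — 3,1 | c18 | E
#3 — 4,1 | c19 | E
#4 — 5,1 | c20 | E
#5 — 5,2 | c21 | N

path = [(1,1), (2,1), (3,1), (4,1), (5,1), (5,2)]
arrival = 21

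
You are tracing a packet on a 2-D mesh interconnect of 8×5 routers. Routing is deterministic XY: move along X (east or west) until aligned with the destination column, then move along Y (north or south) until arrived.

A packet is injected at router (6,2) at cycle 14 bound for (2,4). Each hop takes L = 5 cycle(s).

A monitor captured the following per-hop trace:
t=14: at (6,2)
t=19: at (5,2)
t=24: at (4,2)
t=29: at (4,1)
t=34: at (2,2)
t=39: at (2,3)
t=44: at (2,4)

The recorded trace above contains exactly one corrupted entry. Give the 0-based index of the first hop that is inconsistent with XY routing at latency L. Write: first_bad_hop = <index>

[1] (-1,+0) / 5c ⇒ ok
[2] (-1,+0) / 5c ⇒ ok
[3] (+0,-1) / 5c ⇒ BAD: Y-move but x=4≠2

first_bad_hop = 3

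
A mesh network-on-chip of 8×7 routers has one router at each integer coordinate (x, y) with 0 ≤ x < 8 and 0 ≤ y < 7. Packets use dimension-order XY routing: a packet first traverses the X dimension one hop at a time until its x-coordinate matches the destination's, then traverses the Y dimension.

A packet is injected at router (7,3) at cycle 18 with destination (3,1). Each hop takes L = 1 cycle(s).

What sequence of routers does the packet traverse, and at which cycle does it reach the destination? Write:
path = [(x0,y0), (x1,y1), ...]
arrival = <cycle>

t=18: at (7,3)
t=19: at (6,3) after W
t=20: at (5,3) after W
t=21: at (4,3) after W
t=22: at (3,3) after W
t=23: at (3,2) after S
t=24: at (3,1) after S

path = [(7,3), (6,3), (5,3), (4,3), (3,3), (3,2), (3,1)]
arrival = 24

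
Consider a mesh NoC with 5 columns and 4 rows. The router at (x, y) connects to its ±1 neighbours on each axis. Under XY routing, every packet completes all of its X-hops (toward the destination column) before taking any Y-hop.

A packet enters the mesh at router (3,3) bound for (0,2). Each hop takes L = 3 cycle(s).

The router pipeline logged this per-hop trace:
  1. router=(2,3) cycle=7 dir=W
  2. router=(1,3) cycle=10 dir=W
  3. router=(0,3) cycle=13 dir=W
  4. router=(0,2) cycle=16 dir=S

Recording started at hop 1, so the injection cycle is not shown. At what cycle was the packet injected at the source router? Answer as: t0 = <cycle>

t0 = 4

At hop 1 the cycle is 7; in general cyc_k = t0 + kL.
Subtract one hop: t0 = 7 − 3 = 4.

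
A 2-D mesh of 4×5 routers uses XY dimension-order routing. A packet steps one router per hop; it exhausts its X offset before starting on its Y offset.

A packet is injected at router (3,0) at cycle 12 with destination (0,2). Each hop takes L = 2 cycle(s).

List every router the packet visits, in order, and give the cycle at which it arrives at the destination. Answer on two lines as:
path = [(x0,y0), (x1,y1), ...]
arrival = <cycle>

hop 0: (3,0) @ cyc 12
hop 1: (2,0) @ cyc 14  [W]
hop 2: (1,0) @ cyc 16  [W]
hop 3: (0,0) @ cyc 18  [W]
hop 4: (0,1) @ cyc 20  [N]
hop 5: (0,2) @ cyc 22  [N]

path = [(3,0), (2,0), (1,0), (0,0), (0,1), (0,2)]
arrival = 22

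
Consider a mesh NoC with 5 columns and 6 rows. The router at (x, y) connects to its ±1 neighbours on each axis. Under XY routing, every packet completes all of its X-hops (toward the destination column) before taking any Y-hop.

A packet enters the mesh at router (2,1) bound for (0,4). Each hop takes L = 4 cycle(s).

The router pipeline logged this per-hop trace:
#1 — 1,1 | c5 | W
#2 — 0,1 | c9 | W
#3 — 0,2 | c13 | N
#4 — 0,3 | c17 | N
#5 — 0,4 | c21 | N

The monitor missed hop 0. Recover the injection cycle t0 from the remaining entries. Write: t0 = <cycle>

t0 = 1

The first recorded entry is hop 1 at cycle 5.
t0 = cyc[1] − L = 5 − 4 = 1.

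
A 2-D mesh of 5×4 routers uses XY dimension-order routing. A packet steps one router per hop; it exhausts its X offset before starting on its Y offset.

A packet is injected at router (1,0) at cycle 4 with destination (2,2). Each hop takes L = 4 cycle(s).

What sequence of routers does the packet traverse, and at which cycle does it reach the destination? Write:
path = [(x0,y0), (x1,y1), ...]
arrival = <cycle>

path = [(1,0), (2,0), (2,1), (2,2)]
arrival = 16

#0 — 1,0 | c4
#1 — 2,0 | c8 | E
#2 — 2,1 | c12 | N
#3 — 2,2 | c16 | N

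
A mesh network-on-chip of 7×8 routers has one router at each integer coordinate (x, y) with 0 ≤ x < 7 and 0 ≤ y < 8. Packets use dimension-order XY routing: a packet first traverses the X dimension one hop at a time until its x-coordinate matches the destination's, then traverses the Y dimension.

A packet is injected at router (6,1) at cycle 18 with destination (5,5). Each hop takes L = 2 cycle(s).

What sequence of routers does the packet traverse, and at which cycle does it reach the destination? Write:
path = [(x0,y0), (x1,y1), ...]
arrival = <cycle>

hop 0: (6,1) @ cyc 18
hop 1: (5,1) @ cyc 20  [W]
hop 2: (5,2) @ cyc 22  [N]
hop 3: (5,3) @ cyc 24  [N]
hop 4: (5,4) @ cyc 26  [N]
hop 5: (5,5) @ cyc 28  [N]

path = [(6,1), (5,1), (5,2), (5,3), (5,4), (5,5)]
arrival = 28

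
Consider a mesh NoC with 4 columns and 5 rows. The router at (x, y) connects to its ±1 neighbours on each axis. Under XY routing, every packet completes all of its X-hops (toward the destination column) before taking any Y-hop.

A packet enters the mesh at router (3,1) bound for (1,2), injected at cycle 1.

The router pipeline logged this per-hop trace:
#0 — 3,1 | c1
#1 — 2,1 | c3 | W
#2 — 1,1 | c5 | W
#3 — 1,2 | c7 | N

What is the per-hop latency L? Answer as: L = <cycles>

Between hops 0 and 1 the cycle counter advances 3 − 1 = 2.
One hop costs L cycles, so L = 2.

L = 2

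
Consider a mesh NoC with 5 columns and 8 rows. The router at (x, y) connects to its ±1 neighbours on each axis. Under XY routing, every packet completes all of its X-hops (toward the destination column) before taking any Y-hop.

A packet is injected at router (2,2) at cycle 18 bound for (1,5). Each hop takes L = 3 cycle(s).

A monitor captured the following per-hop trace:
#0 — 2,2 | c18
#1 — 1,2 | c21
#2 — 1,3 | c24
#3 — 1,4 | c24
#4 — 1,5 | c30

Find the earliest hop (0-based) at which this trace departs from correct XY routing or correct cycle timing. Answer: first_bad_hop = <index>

hop 1: step (-1,+0), +3 cyc — ok
hop 2: step (+0,+1), +3 cyc — ok
hop 3: step (+0,+1), +0 cyc — BAD: Δcyc=0≠L

first_bad_hop = 3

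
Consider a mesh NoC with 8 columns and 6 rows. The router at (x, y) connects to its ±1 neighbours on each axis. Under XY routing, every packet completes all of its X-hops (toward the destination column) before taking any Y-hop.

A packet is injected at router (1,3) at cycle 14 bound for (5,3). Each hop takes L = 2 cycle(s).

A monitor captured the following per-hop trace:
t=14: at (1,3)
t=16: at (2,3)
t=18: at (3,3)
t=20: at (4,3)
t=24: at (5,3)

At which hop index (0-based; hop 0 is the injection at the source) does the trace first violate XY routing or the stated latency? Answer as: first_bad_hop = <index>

first_bad_hop = 4

check 1→ d=(1,0) cyc+2: ok
check 2→ d=(1,0) cyc+2: ok
check 3→ d=(1,0) cyc+2: ok
check 4→ d=(1,0) cyc+4: BAD: Δcyc=4≠L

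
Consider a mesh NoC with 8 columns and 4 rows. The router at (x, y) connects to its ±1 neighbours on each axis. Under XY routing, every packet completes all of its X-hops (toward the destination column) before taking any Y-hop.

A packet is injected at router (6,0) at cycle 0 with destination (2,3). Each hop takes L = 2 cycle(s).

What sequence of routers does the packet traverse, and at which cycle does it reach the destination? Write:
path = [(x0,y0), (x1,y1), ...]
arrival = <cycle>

[0] x=6 y=0 t=0
[1] x=5 y=0 t=2 →W
[2] x=4 y=0 t=4 →W
[3] x=3 y=0 t=6 →W
[4] x=2 y=0 t=8 →W
[5] x=2 y=1 t=10 →N
[6] x=2 y=2 t=12 →N
[7] x=2 y=3 t=14 →N

path = [(6,0), (5,0), (4,0), (3,0), (2,0), (2,1), (2,2), (2,3)]
arrival = 14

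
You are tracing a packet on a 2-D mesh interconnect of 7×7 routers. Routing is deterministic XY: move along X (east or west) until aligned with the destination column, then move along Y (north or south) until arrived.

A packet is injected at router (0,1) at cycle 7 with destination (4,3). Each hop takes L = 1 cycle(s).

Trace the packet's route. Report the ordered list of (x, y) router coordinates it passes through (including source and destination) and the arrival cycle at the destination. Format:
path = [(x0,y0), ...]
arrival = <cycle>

path = [(0,1), (1,1), (2,1), (3,1), (4,1), (4,2), (4,3)]
arrival = 13

src (0,1)  cyc=7
E→(1,1)  cyc=8
E→(2,1)  cyc=9
E→(3,1)  cyc=10
E→(4,1)  cyc=11
N→(4,2)  cyc=12
N→(4,3)  cyc=13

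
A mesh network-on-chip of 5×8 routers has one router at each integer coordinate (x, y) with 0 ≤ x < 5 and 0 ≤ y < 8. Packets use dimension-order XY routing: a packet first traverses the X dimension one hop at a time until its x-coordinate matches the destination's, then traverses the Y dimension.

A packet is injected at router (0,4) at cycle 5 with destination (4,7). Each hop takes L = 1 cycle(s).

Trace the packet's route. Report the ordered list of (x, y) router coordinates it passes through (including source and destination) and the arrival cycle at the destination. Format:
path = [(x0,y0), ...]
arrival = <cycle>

  0. router=(0,4) cycle=5 (inject)
  1. router=(1,4) cycle=6 dir=E
  2. router=(2,4) cycle=7 dir=E
  3. router=(3,4) cycle=8 dir=E
  4. router=(4,4) cycle=9 dir=E
  5. router=(4,5) cycle=10 dir=N
  6. router=(4,6) cycle=11 dir=N
  7. router=(4,7) cycle=12 dir=N

path = [(0,4), (1,4), (2,4), (3,4), (4,4), (4,5), (4,6), (4,7)]
arrival = 12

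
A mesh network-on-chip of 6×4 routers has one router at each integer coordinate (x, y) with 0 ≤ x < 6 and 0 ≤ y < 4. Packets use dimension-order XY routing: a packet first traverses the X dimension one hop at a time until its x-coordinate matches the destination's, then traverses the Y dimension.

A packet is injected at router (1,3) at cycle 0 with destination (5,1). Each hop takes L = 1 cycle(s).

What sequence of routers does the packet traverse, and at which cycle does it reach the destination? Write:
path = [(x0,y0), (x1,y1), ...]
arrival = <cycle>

  0. router=(1,3) cycle=0 (inject)
  1. router=(2,3) cycle=1 dir=E
  2. router=(3,3) cycle=2 dir=E
  3. router=(4,3) cycle=3 dir=E
  4. router=(5,3) cycle=4 dir=E
  5. router=(5,2) cycle=5 dir=S
  6. router=(5,1) cycle=6 dir=S

path = [(1,3), (2,3), (3,3), (4,3), (5,3), (5,2), (5,1)]
arrival = 6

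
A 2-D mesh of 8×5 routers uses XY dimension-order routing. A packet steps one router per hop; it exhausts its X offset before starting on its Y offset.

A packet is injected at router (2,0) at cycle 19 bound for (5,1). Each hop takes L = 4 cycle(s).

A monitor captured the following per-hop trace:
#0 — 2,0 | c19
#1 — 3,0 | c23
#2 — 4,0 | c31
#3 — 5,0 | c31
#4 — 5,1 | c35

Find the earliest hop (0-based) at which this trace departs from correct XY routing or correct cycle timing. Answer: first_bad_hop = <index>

[1] (+1,+0) / 4c ⇒ ok
[2] (+1,+0) / 8c ⇒ BAD: Δcyc=8≠L

first_bad_hop = 2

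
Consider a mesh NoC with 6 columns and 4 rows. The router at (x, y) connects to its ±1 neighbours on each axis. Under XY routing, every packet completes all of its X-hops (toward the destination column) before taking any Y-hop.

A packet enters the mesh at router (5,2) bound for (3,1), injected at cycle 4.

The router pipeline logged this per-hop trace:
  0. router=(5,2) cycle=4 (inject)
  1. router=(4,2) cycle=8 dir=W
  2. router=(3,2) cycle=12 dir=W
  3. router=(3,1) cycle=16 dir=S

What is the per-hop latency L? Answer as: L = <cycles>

From hop 0 (4) to hop 1 (8): +4 cycles.
Per-hop latency L = Δcyc = 4.

L = 4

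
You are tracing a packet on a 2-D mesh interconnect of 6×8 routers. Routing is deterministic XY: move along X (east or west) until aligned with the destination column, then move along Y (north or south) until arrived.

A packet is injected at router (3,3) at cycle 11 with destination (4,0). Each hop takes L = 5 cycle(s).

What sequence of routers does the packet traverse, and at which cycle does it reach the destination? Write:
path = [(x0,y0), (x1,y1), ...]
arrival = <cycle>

path = [(3,3), (4,3), (4,2), (4,1), (4,0)]
arrival = 31

  0. router=(3,3) cycle=11 (inject)
  1. router=(4,3) cycle=16 dir=E
  2. router=(4,2) cycle=21 dir=S
  3. router=(4,1) cycle=26 dir=S
  4. router=(4,0) cycle=31 dir=S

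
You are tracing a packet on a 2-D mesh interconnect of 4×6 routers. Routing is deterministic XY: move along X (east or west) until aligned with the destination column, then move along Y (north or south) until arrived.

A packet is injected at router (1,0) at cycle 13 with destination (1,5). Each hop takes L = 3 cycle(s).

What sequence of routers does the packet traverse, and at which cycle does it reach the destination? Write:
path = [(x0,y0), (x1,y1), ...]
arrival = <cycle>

path = [(1,0), (1,1), (1,2), (1,3), (1,4), (1,5)]
arrival = 28

[0] x=1 y=0 t=13
[1] x=1 y=1 t=16 →N
[2] x=1 y=2 t=19 →N
[3] x=1 y=3 t=22 →N
[4] x=1 y=4 t=25 →N
[5] x=1 y=5 t=28 →N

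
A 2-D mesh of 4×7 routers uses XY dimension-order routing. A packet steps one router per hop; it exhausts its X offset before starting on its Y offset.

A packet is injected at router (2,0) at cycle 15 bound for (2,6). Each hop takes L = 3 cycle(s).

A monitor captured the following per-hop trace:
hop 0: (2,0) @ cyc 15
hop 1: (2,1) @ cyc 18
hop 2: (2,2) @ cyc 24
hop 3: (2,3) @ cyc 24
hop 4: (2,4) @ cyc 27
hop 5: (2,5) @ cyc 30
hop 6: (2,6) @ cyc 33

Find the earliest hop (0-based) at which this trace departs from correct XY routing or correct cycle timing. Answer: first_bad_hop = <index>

first_bad_hop = 2

check 1→ d=(0,1) cyc+3: ok
check 2→ d=(0,1) cyc+6: BAD: Δcyc=6≠L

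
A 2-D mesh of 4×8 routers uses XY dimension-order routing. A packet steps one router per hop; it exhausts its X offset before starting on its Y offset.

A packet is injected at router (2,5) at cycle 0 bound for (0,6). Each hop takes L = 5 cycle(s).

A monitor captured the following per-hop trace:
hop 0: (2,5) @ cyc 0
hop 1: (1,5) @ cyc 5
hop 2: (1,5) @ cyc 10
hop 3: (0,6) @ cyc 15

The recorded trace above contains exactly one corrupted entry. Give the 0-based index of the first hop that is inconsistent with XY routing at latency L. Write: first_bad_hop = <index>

hop 1: step (-1,+0), +5 cyc — ok
hop 2: step (+0,+0), +5 cyc — BAD: non-unit step

first_bad_hop = 2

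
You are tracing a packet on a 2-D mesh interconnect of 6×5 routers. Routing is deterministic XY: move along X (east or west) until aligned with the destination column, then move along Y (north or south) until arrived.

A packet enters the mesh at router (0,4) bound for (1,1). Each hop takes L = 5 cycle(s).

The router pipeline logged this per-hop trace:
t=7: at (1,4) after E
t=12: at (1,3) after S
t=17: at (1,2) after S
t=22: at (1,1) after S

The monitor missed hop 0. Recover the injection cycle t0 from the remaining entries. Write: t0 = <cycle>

t0 = 2

At hop 1 the cycle is 7; in general cyc_k = t0 + kL.
t0 = cyc[1] − L = 7 − 5 = 2.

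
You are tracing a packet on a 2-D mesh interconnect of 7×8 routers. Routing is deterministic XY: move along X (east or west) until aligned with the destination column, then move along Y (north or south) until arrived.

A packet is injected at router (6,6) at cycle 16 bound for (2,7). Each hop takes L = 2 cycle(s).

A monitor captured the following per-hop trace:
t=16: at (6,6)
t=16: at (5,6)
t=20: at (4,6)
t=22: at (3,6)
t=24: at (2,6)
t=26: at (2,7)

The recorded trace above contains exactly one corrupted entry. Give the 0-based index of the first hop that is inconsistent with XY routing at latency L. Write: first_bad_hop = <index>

[1] (-1,+0) / 0c ⇒ BAD: Δcyc=0≠L

first_bad_hop = 1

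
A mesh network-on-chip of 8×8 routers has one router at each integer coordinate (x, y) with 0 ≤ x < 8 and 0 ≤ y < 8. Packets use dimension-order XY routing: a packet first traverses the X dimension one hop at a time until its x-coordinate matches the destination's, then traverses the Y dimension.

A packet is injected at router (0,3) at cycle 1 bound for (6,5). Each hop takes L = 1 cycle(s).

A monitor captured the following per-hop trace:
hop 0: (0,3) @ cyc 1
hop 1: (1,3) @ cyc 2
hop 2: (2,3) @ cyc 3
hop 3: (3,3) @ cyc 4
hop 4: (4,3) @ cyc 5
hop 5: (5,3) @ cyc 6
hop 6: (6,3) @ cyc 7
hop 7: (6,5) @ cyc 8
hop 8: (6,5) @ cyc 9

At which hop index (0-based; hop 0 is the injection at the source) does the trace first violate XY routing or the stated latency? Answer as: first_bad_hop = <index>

first_bad_hop = 7

  1: Δx=+1 Δy=+0 Δt=1 [ok]
  2: Δx=+1 Δy=+0 Δt=1 [ok]
  3: Δx=+1 Δy=+0 Δt=1 [ok]
  4: Δx=+1 Δy=+0 Δt=1 [ok]
  5: Δx=+1 Δy=+0 Δt=1 [ok]
  6: Δx=+1 Δy=+0 Δt=1 [ok]
  7: Δx=+0 Δy=+2 Δt=1 [BAD: non-unit step]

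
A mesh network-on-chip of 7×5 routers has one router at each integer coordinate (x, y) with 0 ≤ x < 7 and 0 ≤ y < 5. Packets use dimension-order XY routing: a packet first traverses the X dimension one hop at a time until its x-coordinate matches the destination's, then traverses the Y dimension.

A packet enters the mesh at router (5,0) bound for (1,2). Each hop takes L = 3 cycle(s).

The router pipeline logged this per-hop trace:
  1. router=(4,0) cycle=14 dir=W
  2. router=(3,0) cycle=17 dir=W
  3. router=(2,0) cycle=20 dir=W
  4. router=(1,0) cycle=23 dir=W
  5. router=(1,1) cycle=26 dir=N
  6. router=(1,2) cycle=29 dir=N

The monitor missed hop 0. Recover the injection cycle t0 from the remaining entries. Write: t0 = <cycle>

The first recorded entry is hop 1 at cycle 14.
So t0 = 14 − 1·3 = 11.

t0 = 11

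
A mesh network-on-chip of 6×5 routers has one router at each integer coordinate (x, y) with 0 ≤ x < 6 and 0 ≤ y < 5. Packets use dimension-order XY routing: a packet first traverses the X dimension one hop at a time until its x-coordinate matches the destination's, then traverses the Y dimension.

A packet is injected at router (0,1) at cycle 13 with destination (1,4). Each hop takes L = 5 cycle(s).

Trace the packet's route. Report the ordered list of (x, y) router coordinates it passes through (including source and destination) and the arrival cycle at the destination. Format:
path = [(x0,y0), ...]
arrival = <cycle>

[0] x=0 y=1 t=13
[1] x=1 y=1 t=18 →E
[2] x=1 y=2 t=23 →N
[3] x=1 y=3 t=28 →N
[4] x=1 y=4 t=33 →N

path = [(0,1), (1,1), (1,2), (1,3), (1,4)]
arrival = 33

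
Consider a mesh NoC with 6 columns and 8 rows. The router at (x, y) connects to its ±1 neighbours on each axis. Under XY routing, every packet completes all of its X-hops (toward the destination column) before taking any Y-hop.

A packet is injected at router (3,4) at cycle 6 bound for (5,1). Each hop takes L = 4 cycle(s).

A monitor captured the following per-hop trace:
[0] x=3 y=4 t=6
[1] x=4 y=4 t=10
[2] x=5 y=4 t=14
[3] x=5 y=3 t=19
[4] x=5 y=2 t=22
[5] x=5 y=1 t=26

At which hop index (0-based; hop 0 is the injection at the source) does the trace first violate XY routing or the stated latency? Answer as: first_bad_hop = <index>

  1: Δx=+1 Δy=+0 Δt=4 [ok]
  2: Δx=+1 Δy=+0 Δt=4 [ok]
  3: Δx=+0 Δy=-1 Δt=5 [BAD: Δcyc=5≠L]

first_bad_hop = 3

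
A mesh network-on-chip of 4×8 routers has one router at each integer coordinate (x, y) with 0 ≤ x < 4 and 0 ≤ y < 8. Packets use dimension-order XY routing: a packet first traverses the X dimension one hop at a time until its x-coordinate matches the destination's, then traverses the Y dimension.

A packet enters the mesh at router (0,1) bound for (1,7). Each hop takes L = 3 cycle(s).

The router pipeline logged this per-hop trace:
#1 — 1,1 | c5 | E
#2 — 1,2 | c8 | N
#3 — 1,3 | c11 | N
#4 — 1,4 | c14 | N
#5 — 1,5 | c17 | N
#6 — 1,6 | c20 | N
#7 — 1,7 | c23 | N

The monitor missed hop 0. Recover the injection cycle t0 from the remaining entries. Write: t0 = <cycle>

cyc[1] = 5 and cyc[k] = t0 + k·L for every k.
So t0 = 5 − 1·3 = 2.

t0 = 2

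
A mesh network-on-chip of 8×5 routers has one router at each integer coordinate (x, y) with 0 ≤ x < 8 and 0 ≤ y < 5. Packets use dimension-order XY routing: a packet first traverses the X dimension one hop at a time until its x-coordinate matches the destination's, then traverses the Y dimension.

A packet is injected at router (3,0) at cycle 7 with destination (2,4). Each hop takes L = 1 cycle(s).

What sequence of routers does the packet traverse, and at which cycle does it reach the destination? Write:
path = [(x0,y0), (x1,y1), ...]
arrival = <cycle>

t=7: at (3,0)
t=8: at (2,0) after W
t=9: at (2,1) after N
t=10: at (2,2) after N
t=11: at (2,3) after N
t=12: at (2,4) after N

path = [(3,0), (2,0), (2,1), (2,2), (2,3), (2,4)]
arrival = 12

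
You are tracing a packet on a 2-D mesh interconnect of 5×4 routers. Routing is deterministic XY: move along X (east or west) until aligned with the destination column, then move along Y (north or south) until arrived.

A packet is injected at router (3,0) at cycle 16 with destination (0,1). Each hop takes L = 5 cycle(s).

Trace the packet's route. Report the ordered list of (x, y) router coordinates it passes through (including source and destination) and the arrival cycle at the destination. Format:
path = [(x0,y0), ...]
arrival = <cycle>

path = [(3,0), (2,0), (1,0), (0,0), (0,1)]
arrival = 36

#0 — 3,0 | c16
#1 — 2,0 | c21 | W
#2 — 1,0 | c26 | W
#3 — 0,0 | c31 | W
#4 — 0,1 | c36 | N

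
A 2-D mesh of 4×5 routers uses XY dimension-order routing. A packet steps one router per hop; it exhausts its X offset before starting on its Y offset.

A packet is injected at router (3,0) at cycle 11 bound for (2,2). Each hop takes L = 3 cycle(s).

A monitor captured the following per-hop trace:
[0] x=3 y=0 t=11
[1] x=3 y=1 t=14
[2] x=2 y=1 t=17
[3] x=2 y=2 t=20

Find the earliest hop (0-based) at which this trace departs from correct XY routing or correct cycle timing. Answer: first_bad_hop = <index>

  1: Δx=+0 Δy=+1 Δt=3 [BAD: Y-move but x=3≠2]

first_bad_hop = 1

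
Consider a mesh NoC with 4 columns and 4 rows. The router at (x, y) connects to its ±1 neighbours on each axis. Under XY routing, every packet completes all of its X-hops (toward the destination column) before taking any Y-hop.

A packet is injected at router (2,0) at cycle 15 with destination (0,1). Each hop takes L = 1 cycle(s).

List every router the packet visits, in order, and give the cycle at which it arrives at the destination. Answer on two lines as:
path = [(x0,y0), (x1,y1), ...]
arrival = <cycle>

hop 0: (2,0) @ cyc 15
hop 1: (1,0) @ cyc 16  [W]
hop 2: (0,0) @ cyc 17  [W]
hop 3: (0,1) @ cyc 18  [N]

path = [(2,0), (1,0), (0,0), (0,1)]
arrival = 18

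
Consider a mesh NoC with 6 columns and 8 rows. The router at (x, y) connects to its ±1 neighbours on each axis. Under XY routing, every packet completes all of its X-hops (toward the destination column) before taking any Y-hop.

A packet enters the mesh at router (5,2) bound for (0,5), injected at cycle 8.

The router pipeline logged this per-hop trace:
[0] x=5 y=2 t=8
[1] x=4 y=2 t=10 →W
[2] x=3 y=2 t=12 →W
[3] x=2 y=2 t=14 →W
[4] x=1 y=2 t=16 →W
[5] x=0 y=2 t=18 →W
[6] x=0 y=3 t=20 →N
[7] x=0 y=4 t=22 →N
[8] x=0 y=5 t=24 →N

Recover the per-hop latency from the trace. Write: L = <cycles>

L = 2

From hop 0 (8) to hop 1 (10): +2 cycles.
Per-hop latency L = Δcyc = 2.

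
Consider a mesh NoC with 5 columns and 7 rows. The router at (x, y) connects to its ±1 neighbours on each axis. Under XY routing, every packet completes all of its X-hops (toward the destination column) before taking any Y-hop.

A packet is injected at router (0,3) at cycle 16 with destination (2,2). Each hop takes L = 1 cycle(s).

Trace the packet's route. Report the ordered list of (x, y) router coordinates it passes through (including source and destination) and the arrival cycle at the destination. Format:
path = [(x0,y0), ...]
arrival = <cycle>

path = [(0,3), (1,3), (2,3), (2,2)]
arrival = 19

[0] x=0 y=3 t=16
[1] x=1 y=3 t=17 →E
[2] x=2 y=3 t=18 →E
[3] x=2 y=2 t=19 →S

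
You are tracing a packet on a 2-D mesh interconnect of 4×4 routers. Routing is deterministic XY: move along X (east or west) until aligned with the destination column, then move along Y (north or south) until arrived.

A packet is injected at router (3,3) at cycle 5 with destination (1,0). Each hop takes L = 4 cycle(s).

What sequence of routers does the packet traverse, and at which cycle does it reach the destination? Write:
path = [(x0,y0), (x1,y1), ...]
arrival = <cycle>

hop 0: (3,3) @ cyc 5
hop 1: (2,3) @ cyc 9  [W]
hop 2: (1,3) @ cyc 13  [W]
hop 3: (1,2) @ cyc 17  [S]
hop 4: (1,1) @ cyc 21  [S]
hop 5: (1,0) @ cyc 25  [S]

path = [(3,3), (2,3), (1,3), (1,2), (1,1), (1,0)]
arrival = 25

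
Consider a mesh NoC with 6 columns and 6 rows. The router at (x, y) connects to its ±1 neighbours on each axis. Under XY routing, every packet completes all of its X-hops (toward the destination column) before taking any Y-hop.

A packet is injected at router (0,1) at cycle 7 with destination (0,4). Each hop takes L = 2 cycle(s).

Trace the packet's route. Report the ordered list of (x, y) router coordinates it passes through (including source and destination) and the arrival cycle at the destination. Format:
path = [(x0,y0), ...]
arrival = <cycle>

path = [(0,1), (0,2), (0,3), (0,4)]
arrival = 13

src (0,1)  cyc=7
N→(0,2)  cyc=9
N→(0,3)  cyc=11
N→(0,4)  cyc=13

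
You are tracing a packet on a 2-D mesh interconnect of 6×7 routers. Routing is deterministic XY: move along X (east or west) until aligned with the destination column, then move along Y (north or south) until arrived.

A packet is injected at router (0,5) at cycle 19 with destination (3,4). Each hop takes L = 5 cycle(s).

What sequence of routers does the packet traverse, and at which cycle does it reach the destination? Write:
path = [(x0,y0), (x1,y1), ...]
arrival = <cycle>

#0 — 0,5 | c19
#1 — 1,5 | c24 | E
#2 — 2,5 | c29 | E
#3 — 3,5 | c34 | E
#4 — 3,4 | c39 | S

path = [(0,5), (1,5), (2,5), (3,5), (3,4)]
arrival = 39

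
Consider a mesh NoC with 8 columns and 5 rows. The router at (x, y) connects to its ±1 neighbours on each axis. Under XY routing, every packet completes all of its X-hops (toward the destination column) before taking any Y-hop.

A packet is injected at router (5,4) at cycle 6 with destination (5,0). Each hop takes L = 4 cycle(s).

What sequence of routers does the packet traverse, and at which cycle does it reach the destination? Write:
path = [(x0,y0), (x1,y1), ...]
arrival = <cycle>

  0. router=(5,4) cycle=6 (inject)
  1. router=(5,3) cycle=10 dir=S
  2. router=(5,2) cycle=14 dir=S
  3. router=(5,1) cycle=18 dir=S
  4. router=(5,0) cycle=22 dir=S

path = [(5,4), (5,3), (5,2), (5,1), (5,0)]
arrival = 22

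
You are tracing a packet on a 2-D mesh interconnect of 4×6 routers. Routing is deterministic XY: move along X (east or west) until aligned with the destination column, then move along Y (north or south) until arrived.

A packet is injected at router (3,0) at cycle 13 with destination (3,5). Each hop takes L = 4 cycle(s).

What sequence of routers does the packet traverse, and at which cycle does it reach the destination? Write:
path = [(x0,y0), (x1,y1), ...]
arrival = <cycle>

path = [(3,0), (3,1), (3,2), (3,3), (3,4), (3,5)]
arrival = 33

t=13: at (3,0)
t=17: at (3,1) after N
t=21: at (3,2) after N
t=25: at (3,3) after N
t=29: at (3,4) after N
t=33: at (3,5) after N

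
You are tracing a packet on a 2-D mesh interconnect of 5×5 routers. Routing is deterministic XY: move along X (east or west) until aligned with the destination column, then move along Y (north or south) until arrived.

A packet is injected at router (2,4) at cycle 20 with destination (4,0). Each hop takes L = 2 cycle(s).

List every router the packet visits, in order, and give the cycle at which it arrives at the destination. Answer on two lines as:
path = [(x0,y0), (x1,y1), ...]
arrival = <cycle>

[0] x=2 y=4 t=20
[1] x=3 y=4 t=22 →E
[2] x=4 y=4 t=24 →E
[3] x=4 y=3 t=26 →S
[4] x=4 y=2 t=28 →S
[5] x=4 y=1 t=30 →S
[6] x=4 y=0 t=32 →S

path = [(2,4), (3,4), (4,4), (4,3), (4,2), (4,1), (4,0)]
arrival = 32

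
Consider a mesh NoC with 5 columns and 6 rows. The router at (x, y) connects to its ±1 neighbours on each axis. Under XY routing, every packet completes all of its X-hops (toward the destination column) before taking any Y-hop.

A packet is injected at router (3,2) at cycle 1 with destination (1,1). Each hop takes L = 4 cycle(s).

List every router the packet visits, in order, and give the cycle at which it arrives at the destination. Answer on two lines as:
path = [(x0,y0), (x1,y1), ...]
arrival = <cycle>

#0 — 3,2 | c1
#1 — 2,2 | c5 | W
#2 — 1,2 | c9 | W
#3 — 1,1 | c13 | S

path = [(3,2), (2,2), (1,2), (1,1)]
arrival = 13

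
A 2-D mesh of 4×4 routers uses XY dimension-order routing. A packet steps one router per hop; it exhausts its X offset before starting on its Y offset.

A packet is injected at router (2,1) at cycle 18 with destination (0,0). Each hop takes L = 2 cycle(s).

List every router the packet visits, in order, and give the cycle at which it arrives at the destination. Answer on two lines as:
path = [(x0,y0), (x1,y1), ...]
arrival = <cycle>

t=18: at (2,1)
t=20: at (1,1) after W
t=22: at (0,1) after W
t=24: at (0,0) after S

path = [(2,1), (1,1), (0,1), (0,0)]
arrival = 24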